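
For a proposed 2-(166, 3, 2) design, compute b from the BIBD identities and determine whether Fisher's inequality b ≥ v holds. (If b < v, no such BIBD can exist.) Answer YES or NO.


r = λ(v − 1)/(k − 1) = 2·165/2 = 165.
b = vr/k = 166·165/3 = 9130.
Fisher's inequality: b ≥ v ⇔ 9130 ≥ 166? YES.

YES


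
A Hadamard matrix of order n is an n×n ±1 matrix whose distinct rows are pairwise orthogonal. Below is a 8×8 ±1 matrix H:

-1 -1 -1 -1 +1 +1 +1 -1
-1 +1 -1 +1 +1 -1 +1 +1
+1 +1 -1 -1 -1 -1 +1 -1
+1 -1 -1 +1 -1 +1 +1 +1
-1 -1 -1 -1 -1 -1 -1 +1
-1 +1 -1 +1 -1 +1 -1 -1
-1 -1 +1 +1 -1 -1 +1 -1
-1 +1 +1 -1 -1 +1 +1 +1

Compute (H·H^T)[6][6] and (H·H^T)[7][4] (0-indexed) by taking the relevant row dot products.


Row 4 of H: [-1, -1, -1, -1, -1, -1, -1, 1].
Row 6 of H: [-1, -1, 1, 1, -1, -1, 1, -1].
Row 7 of H: [-1, 1, 1, -1, -1, 1, 1, 1].
(H·H^T)[6][6] = Σ_j H[6][j]·H[6][j] = (-1)² + (-1)² + (1)² + (1)² + (-1)² + (-1)² + (1)² + (-1)² = 1 + 1 + 1 + 1 + 1 + 1 + 1 + 1 = 8.
(H·H^T)[7][4] = Σ_j H[7][j]·H[4][j] = (-1)·(-1) + (1)·(-1) + (1)·(-1) + (-1)·(-1) + (-1)·(-1) + (1)·(-1) + (1)·(-1) + (1)·(1) = 1 + -1 + -1 + 1 + 1 + -1 + -1 + 1 = 0.
So rows 7 and 4 are orthogonal; the diagonal entry equals n = 8.

(6,6) entry = 8; (7,4) entry = 0.


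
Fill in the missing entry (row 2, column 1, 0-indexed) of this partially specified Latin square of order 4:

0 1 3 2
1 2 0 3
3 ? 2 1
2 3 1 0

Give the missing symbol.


Row 2 contains symbols [1, 2, 3] — missing [0].
Column 1 contains symbols [1, 2, 3] — missing [0].
The missing symbol must appear in both missing sets; intersection = [0].
Therefore the hidden value is 0.

Missing value = 0.


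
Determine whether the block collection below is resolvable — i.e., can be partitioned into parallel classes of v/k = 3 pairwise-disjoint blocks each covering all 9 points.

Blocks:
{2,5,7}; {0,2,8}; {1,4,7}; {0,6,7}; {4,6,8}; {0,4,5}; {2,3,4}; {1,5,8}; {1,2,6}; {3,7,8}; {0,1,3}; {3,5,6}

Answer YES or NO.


v = 9, block size k = 3, number of blocks = 12.
For resolvability, blocks must partition into parallel classes of size v/k = 3.
Total blocks must therefore be a multiple of 3: 12 = 3·4 + 0 ⇒ divisible ✓.
Greedy packing gives 4 candidate class(es). Each should be a full parallel class (size 3, covers all 9 points).
  Class 1 (3 blocks): {2,5,7}; {4,6,8}; {0,1,3}. Points covered: [0, 1, 2, 3, 4, 5, 6, 7, 8].
  Class 2 (3 blocks): {0,2,8}; {1,4,7}; {3,5,6}. Points covered: [0, 1, 2, 3, 4, 5, 6, 7, 8].
  Class 3 (3 blocks): {0,6,7}; {2,3,4}; {1,5,8}. Points covered: [0, 1, 2, 3, 4, 5, 6, 7, 8].
  Class 4 (3 blocks): {0,4,5}; {1,2,6}; {3,7,8}. Points covered: [0, 1, 2, 3, 4, 5, 6, 7, 8].
All classes full (size 3)? YES. All classes cover every point? YES.
Resolvable? YES.

YES


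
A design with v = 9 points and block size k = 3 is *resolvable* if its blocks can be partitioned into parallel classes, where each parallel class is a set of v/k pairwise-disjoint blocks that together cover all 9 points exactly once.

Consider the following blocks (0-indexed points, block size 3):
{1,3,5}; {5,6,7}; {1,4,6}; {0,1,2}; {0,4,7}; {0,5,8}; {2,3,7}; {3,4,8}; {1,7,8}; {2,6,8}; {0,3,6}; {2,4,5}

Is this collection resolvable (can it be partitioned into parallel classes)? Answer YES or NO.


v = 9, block size k = 3, number of blocks = 12.
For resolvability, blocks must partition into parallel classes of size v/k = 3.
Total blocks must therefore be a multiple of 3: 12 = 3·4 + 0 ⇒ divisible ✓.
Greedy packing gives 4 candidate class(es). Each should be a full parallel class (size 3, covers all 9 points).
  Class 1 (3 blocks): {1,3,5}; {0,4,7}; {2,6,8}. Points covered: [0, 1, 2, 3, 4, 5, 6, 7, 8].
  Class 2 (3 blocks): {5,6,7}; {0,1,2}; {3,4,8}. Points covered: [0, 1, 2, 3, 4, 5, 6, 7, 8].
  Class 3 (3 blocks): {1,4,6}; {0,5,8}; {2,3,7}. Points covered: [0, 1, 2, 3, 4, 5, 6, 7, 8].
  Class 4 (3 blocks): {1,7,8}; {0,3,6}; {2,4,5}. Points covered: [0, 1, 2, 3, 4, 5, 6, 7, 8].
All classes full (size 3)? YES. All classes cover every point? YES.
Resolvable? YES.

YES


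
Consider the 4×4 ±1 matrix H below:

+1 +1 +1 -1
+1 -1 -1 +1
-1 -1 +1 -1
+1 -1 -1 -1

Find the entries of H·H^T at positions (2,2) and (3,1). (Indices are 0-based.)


Row 1 of H: [1, -1, -1, 1].
Row 2 of H: [-1, -1, 1, -1].
Row 3 of H: [1, -1, -1, -1].
(H·H^T)[2][2] = Σ_j H[2][j]·H[2][j] = (-1)² + (-1)² + (1)² + (-1)² = 1 + 1 + 1 + 1 = 4.
(H·H^T)[3][1] = Σ_j H[3][j]·H[1][j] = (1)·(1) + (-1)·(-1) + (-1)·(-1) + (-1)·(1) = 1 + 1 + 1 + -1 = 2.
Rows 3 and 1 are not orthogonal (dot product = 2 ≠ 0), so H is not a Hadamard matrix.

(2,2) entry = 4; (3,1) entry = 2.


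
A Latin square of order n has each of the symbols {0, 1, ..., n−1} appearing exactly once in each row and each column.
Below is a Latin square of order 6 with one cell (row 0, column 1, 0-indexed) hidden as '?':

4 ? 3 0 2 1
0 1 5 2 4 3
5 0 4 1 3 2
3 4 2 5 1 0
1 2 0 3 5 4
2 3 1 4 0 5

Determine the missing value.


Row 0 contains symbols [0, 1, 2, 3, 4] — missing [5].
Column 1 contains symbols [0, 1, 2, 3, 4] — missing [5].
The missing symbol must appear in both missing sets; intersection = [5].
Therefore the hidden value is 5.

Missing value = 5.


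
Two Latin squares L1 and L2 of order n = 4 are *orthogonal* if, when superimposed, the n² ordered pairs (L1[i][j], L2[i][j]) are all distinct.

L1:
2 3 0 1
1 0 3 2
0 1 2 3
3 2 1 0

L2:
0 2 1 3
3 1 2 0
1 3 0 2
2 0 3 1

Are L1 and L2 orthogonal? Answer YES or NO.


Form the n² = 16 superimposed pairs (L1[i][j], L2[i][j]), row by row (rows and columns indexed from 0):
row 0: (2,0) (3,2) (0,1) (1,3)
row 1: (1,3) (0,1) (3,2) (2,0)
row 2: (0,1) (1,3) (2,0) (3,2)
row 3: (3,2) (2,0) (1,3) (0,1)
Orthogonality requires all 16 pairs distinct.
But the pair (1,3) repeats: cell (0,3) has L1 = 1, L2 = 3, and cell (1,0) has L1 = 1, L2 = 3.
A repeated pair means some other pair never occurs (only 4 distinct pairs out of 16), so the squares are not orthogonal.
Conclusion: NO.

NO


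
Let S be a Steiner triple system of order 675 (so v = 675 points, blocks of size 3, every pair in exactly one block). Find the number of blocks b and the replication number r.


An STS(v) is a 2-(v, 3, 1) BIBD: block size k = 3, λ = 1.
Replication: r(k − 1) = λ(v − 1) ⇒ r·2 = 675 − 1 = 674 ⇒ r = 337.
Block count: bk = vr ⇒ b·3 = 675·337 = 227475 ⇒ b = 75825.
(Check via b = v(v − 1)/6 = 675·674/6 = 454950/6 = 75825.)

r = 337, b = 75825.


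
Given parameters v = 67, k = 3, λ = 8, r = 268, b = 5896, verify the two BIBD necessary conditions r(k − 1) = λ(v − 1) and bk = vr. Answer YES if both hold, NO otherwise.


Condition (i): r(k − 1) = 268·2 = 536; λ(v − 1) = 8·66 = 528. Match? NO.
Condition (ii): bk = 5896·3 = 17688; vr = 67·268 = 17956. Match? NO.
Both conditions hold? NO.

NO


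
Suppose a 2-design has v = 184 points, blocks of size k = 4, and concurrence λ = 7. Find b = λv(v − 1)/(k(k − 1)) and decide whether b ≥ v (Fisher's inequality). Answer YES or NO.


b = λv(v − 1)/(k(k − 1)) = 7·184·183/(4·3) = 235704/12 = 19642.
Compare with v = 184: b ≥ v, so Fisher's inequality holds.

YES


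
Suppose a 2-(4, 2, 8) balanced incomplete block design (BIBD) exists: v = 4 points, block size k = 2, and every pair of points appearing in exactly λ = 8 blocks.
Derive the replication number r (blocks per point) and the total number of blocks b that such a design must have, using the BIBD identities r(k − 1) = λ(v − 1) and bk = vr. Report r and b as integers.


Any 2-(v, k, λ) BIBD satisfies two necessary conditions:
  (i)  Each point sits in r blocks, and counting incidences through any fixed point gives r(k − 1) = λ(v − 1), so r = λ(v − 1)/(k − 1).
  (ii) Total incidences bk = vr, so b = vr/k.
Step 1: r = λ(v − 1)/(k − 1) = 8·(4 − 1)/(2 − 1) = 8·3/1 = 24/1 = 24.
Step 2: b = vr/k = 4·24/2 = 96/2 = 48.
Check integrality: r = 24 ∈ Z ✓, b = 48 ∈ Z ✓.
(These identities are necessary conditions: they determine r and b for any design with these parameters, but do not by themselves prove that one exists.)

r = 24, b = 48.


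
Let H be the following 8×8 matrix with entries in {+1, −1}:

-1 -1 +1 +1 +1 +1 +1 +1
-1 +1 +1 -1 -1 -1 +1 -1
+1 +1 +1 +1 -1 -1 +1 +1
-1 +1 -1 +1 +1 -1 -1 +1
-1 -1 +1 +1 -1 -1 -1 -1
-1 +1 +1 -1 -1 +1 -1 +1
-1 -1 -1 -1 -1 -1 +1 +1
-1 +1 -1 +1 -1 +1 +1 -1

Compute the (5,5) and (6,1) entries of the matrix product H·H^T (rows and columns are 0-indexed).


Row 1 of H: [-1, 1, 1, -1, -1, -1, 1, -1].
Row 5 of H: [-1, 1, 1, -1, -1, 1, -1, 1].
Row 6 of H: [-1, -1, -1, -1, -1, -1, 1, 1].
(H·H^T)[5][5] = Σ_j H[5][j]·H[5][j] = (-1)² + (1)² + (1)² + (-1)² + (-1)² + (1)² + (-1)² + (1)² = 1 + 1 + 1 + 1 + 1 + 1 + 1 + 1 = 8.
(H·H^T)[6][1] = Σ_j H[6][j]·H[1][j] = (-1)·(-1) + (-1)·(1) + (-1)·(1) + (-1)·(-1) + (-1)·(-1) + (-1)·(-1) + (1)·(1) + (1)·(-1) = 1 + -1 + -1 + 1 + 1 + 1 + 1 + -1 = 2.
Rows 6 and 1 are not orthogonal (dot product = 2 ≠ 0), so H is not a Hadamard matrix.

(5,5) entry = 8; (6,1) entry = 2.


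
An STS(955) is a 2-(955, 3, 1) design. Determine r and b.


An STS(v) is a 2-(v, 3, 1) BIBD: block size k = 3, λ = 1.
Replication: r(k − 1) = λ(v − 1) ⇒ r·2 = 955 − 1 = 954 ⇒ r = 477.
Block count: b = v(v − 1)/6 = 955·954/6 = 911070/6 = 151845.
(Check via bk = vr: 151845·3 = 455535 = 955·477 = 455535 ✓.)

r = 477, b = 151845.


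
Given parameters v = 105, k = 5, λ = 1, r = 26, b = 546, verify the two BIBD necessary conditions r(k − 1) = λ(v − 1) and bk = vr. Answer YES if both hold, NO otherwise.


Condition (i): r(k − 1) = 26·4 = 104; λ(v − 1) = 1·104 = 104. Match? YES.
Condition (ii): bk = 546·5 = 2730; vr = 105·26 = 2730. Match? YES.
Both conditions hold? YES.

YES


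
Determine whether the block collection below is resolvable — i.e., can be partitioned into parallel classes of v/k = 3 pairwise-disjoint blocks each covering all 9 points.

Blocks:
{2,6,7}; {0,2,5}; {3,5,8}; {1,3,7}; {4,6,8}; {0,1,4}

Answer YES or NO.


v = 9, block size k = 3, number of blocks = 6.
For resolvability, blocks must partition into parallel classes of size v/k = 3.
Total blocks must therefore be a multiple of 3: 6 = 3·2 + 0 ⇒ divisible ✓.
Greedy packing gives 2 candidate class(es). Each should be a full parallel class (size 3, covers all 9 points).
  Class 1 (3 blocks): {2,6,7}; {3,5,8}; {0,1,4}. Points covered: [0, 1, 2, 3, 4, 5, 6, 7, 8].
  Class 2 (3 blocks): {0,2,5}; {1,3,7}; {4,6,8}. Points covered: [0, 1, 2, 3, 4, 5, 6, 7, 8].
All classes full (size 3)? YES. All classes cover every point? YES.
Resolvable? YES.

YES


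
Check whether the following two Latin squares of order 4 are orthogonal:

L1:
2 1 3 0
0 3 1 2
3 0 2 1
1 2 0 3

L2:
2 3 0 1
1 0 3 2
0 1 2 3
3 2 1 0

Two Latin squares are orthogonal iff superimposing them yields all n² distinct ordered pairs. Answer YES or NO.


Form the n² = 16 superimposed pairs (L1[i][j], L2[i][j]), row by row (rows and columns indexed from 0):
row 0: (2,2) (1,3) (3,0) (0,1)
row 1: (0,1) (3,0) (1,3) (2,2)
row 2: (3,0) (0,1) (2,2) (1,3)
row 3: (1,3) (2,2) (0,1) (3,0)
Orthogonality requires all 16 pairs distinct.
But the pair (0,1) repeats: cell (0,3) has L1 = 0, L2 = 1, and cell (1,0) has L1 = 0, L2 = 1.
A repeated pair means some other pair never occurs (only 4 distinct pairs out of 16), so the squares are not orthogonal.
Conclusion: NO.

NO


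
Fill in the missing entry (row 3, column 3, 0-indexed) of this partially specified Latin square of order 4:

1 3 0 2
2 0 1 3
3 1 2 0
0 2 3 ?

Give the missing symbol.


Row 3 contains symbols [0, 2, 3] — missing [1].
Column 3 contains symbols [0, 2, 3] — missing [1].
The missing symbol must appear in both missing sets; intersection = [1].
Therefore the hidden value is 1.

Missing value = 1.


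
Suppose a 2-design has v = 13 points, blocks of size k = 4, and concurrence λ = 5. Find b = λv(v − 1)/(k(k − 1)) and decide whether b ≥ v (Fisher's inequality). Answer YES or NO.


b = λv(v − 1)/(k(k − 1)) = 5·13·12/(4·3) = 780/12 = 65.
Compare with v = 13: b ≥ v, so Fisher's inequality holds.

YES


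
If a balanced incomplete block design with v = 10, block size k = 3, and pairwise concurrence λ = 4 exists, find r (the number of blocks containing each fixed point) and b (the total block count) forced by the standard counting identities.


Any 2-(v, k, λ) BIBD satisfies two necessary conditions:
  (i)  Each point sits in r blocks, and counting incidences through any fixed point gives r(k − 1) = λ(v − 1), so r = λ(v − 1)/(k − 1).
  (ii) Total incidences bk = vr, so b = vr/k.
Step 1: r = λ(v − 1)/(k − 1) = 4·(10 − 1)/(3 − 1) = 4·9/2 = 36/2 = 18.
Step 2: b = vr/k = 10·18/3 = 180/3 = 60.
Check integrality: r = 18 ∈ Z ✓, b = 60 ∈ Z ✓.
(These identities are necessary conditions: they determine r and b for any design with these parameters, but do not by themselves prove that one exists.)

r = 18, b = 60.


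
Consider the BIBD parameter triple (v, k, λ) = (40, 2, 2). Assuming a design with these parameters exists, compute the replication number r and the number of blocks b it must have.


Any 2-(v, k, λ) BIBD satisfies two necessary conditions:
  (i)  Each point sits in r blocks, and counting incidences through any fixed point gives r(k − 1) = λ(v − 1), so r = λ(v − 1)/(k − 1).
  (ii) Total incidences bk = vr, so b = vr/k.
Step 1: r = λ(v − 1)/(k − 1) = 2·(40 − 1)/(2 − 1) = 2·39/1 = 78/1 = 78.
Step 2: b = vr/k = 40·78/2 = 3120/2 = 1560.
Check integrality: r = 78 ∈ Z ✓, b = 1560 ∈ Z ✓.
(These identities are necessary conditions: they determine r and b for any design with these parameters, but do not by themselves prove that one exists.)

r = 78, b = 1560.


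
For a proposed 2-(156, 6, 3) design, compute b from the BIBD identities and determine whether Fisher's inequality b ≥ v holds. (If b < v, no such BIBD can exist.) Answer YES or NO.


r = λ(v − 1)/(k − 1) = 3·155/5 = 93.
b = vr/k = 156·93/6 = 2418.
Fisher's inequality: b ≥ v ⇔ 2418 ≥ 156? YES.

YES


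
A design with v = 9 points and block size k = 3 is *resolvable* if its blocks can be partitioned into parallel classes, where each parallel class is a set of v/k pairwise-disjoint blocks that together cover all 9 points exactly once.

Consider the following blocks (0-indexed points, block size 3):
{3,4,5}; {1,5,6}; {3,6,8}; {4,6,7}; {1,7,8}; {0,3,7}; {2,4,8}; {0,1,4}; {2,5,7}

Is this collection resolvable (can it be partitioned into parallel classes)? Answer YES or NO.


v = 9, block size k = 3, number of blocks = 9.
For resolvability, blocks must partition into parallel classes of size v/k = 3.
Total blocks must therefore be a multiple of 3: 9 = 3·3 + 0 ⇒ divisible ✓.
Consider block {3,4,5}. The only other block(s) in the collection disjoint from it are {1,7,8} — just 1 block(s). Any parallel class containing {3,4,5} would need 2 other blocks each disjoint from it, so no parallel class of size 3 can contain {3,4,5}.
Since every block must belong to some parallel class in a resolution, the collection cannot be partitioned into parallel classes.
Resolvable? NO.

NO


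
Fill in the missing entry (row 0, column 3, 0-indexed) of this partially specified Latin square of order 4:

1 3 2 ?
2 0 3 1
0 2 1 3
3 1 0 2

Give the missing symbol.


Row 0 contains symbols [1, 2, 3] — missing [0].
Column 3 contains symbols [1, 2, 3] — missing [0].
The missing symbol must appear in both missing sets; intersection = [0].
Therefore the hidden value is 0.

Missing value = 0.


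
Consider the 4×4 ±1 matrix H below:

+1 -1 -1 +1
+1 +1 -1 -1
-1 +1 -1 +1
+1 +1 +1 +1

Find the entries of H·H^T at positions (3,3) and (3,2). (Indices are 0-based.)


Row 2 of H: [-1, 1, -1, 1].
Row 3 of H: [1, 1, 1, 1].
(H·H^T)[3][3] = Σ_j H[3][j]·H[3][j] = (1)² + (1)² + (1)² + (1)² = 1 + 1 + 1 + 1 = 4.
(H·H^T)[3][2] = Σ_j H[3][j]·H[2][j] = (1)·(-1) + (1)·(1) + (1)·(-1) + (1)·(1) = -1 + 1 + -1 + 1 = 0.
So rows 3 and 2 are orthogonal; the diagonal entry equals n = 4.

(3,3) entry = 4; (3,2) entry = 0.


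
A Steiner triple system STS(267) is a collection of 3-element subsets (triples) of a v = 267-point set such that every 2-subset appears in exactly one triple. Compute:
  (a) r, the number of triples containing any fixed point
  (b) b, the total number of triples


An STS(v) is a 2-(v, 3, 1) BIBD: block size k = 3, λ = 1.
Replication: r(k − 1) = λ(v − 1) ⇒ r·2 = 267 − 1 = 266 ⇒ r = 133.
Block count: b = v(v − 1)/6 = 267·266/6 = 71022/6 = 11837.
(Check via bk = vr: 11837·3 = 35511 = 267·133 = 35511 ✓.)

r = 133, b = 11837.


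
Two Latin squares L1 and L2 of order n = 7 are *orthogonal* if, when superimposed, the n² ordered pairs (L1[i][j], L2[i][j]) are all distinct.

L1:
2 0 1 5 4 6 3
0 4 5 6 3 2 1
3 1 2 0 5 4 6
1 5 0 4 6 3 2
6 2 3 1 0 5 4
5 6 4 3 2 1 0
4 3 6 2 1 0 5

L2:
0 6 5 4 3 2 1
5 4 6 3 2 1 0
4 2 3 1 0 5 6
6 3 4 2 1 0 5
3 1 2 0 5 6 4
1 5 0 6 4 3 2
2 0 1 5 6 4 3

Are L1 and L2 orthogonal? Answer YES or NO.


Form the n² = 49 superimposed pairs (L1[i][j], L2[i][j]), row by row (rows and columns indexed from 0):
row 0: (2,0) (0,6) (1,5) (5,4) (4,3) (6,2) (3,1)
row 1: (0,5) (4,4) (5,6) (6,3) (3,2) (2,1) (1,0)
row 2: (3,4) (1,2) (2,3) (0,1) (5,0) (4,5) (6,6)
row 3: (1,6) (5,3) (0,4) (4,2) (6,1) (3,0) (2,5)
row 4: (6,3) (2,1) (3,2) (1,0) (0,5) (5,6) (4,4)
row 5: (5,1) (6,5) (4,0) (3,6) (2,4) (1,3) (0,2)
row 6: (4,2) (3,0) (6,1) (2,5) (1,6) (0,4) (5,3)
Orthogonality requires all 49 pairs distinct.
But the pair (6,3) repeats: cell (1,3) has L1 = 6, L2 = 3, and cell (4,0) has L1 = 6, L2 = 3.
A repeated pair means some other pair never occurs (only 35 distinct pairs out of 49), so the squares are not orthogonal.
Conclusion: NO.

NO


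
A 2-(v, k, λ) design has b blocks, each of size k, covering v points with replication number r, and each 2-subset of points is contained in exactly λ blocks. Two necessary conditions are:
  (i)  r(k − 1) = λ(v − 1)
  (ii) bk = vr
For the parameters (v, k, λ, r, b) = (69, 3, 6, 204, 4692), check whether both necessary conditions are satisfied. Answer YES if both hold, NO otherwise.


Condition (i): r(k − 1) = 204·2 = 408; λ(v − 1) = 6·68 = 408. Match? YES.
Condition (ii): bk = 4692·3 = 14076; vr = 69·204 = 14076. Match? YES.
Both conditions hold? YES.

YES


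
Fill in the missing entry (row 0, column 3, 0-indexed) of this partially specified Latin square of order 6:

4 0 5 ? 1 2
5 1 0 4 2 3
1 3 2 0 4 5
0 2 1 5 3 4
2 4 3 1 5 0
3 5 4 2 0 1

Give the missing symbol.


Row 0 contains symbols [0, 1, 2, 4, 5] — missing [3].
Column 3 contains symbols [0, 1, 2, 4, 5] — missing [3].
The missing symbol must appear in both missing sets; intersection = [3].
Therefore the hidden value is 3.

Missing value = 3.


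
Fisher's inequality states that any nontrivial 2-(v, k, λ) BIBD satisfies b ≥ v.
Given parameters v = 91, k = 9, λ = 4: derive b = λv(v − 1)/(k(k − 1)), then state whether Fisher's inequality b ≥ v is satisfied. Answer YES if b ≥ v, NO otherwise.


b = λv(v − 1)/(k(k − 1)) = 4·91·90/(9·8) = 32760/72 = 455.
Compare with v = 91: b ≥ v, so Fisher's inequality holds.

YES


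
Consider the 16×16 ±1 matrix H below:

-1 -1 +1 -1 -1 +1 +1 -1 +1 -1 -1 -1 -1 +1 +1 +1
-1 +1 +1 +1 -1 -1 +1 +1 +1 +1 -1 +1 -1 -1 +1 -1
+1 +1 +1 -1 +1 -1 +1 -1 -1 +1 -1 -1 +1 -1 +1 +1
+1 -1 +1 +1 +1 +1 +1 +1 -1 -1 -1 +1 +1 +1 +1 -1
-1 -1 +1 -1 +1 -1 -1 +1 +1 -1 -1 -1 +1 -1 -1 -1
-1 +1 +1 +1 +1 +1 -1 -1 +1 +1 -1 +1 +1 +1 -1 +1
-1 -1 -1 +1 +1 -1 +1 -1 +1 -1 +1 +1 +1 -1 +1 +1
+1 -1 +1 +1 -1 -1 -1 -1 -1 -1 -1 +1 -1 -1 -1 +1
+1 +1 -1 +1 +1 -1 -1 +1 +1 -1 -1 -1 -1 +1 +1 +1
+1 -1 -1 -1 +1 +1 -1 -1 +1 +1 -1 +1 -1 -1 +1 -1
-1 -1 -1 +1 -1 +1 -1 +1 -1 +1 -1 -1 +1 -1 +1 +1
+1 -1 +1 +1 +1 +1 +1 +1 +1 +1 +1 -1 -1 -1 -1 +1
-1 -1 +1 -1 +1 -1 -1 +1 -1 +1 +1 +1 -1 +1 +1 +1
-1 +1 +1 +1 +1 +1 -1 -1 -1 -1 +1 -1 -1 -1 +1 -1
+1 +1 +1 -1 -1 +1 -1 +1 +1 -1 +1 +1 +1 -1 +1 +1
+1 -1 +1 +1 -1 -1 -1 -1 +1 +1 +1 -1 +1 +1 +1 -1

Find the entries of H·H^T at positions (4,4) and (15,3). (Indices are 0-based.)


Row 3 of H: [1, -1, 1, 1, 1, 1, 1, 1, -1, -1, -1, 1, 1, 1, 1, -1].
Row 4 of H: [-1, -1, 1, -1, 1, -1, -1, 1, 1, -1, -1, -1, 1, -1, -1, -1].
Row 15 of H: [1, -1, 1, 1, -1, -1, -1, -1, 1, 1, 1, -1, 1, 1, 1, -1].
(H·H^T)[4][4] = Σ_j H[4][j]·H[4][j] = (-1)² + (-1)² + (1)² + (-1)² + (1)² + (-1)² + (-1)² + (1)² + (1)² + (-1)² + (-1)² + (-1)² + (1)² + (-1)² + (-1)² + (-1)² = 1 + 1 + 1 + 1 + 1 + 1 + 1 + 1 + 1 + 1 + 1 + 1 + 1 + 1 + 1 + 1 = 16.
(H·H^T)[15][3] = Σ_j H[15][j]·H[3][j] = (1)·(1) + (-1)·(-1) + (1)·(1) + (1)·(1) + (-1)·(1) + (-1)·(1) + (-1)·(1) + (-1)·(1) + (1)·(-1) + (1)·(-1) + (1)·(-1) + (-1)·(1) + (1)·(1) + (1)·(1) + (1)·(1) + (-1)·(-1) = 1 + 1 + 1 + 1 + -1 + -1 + -1 + -1 + -1 + -1 + -1 + -1 + 1 + 1 + 1 + 1 = 0.
So rows 15 and 3 are orthogonal; the diagonal entry equals n = 16.

(4,4) entry = 16; (15,3) entry = 0.


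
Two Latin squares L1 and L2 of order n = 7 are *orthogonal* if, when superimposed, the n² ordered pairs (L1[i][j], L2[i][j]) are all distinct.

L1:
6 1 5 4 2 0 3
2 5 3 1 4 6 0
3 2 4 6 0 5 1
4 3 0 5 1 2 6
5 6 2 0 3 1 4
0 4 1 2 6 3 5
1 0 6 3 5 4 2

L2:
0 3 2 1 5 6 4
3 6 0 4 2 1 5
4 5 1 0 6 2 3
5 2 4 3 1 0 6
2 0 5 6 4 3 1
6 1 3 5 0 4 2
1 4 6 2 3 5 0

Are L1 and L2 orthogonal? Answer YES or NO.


Form the n² = 49 superimposed pairs (L1[i][j], L2[i][j]), row by row (rows and columns indexed from 0):
row 0: (6,0) (1,3) (5,2) (4,1) (2,5) (0,6) (3,4)
row 1: (2,3) (5,6) (3,0) (1,4) (4,2) (6,1) (0,5)
row 2: (3,4) (2,5) (4,1) (6,0) (0,6) (5,2) (1,3)
row 3: (4,5) (3,2) (0,4) (5,3) (1,1) (2,0) (6,6)
row 4: (5,2) (6,0) (2,5) (0,6) (3,4) (1,3) (4,1)
row 5: (0,6) (4,1) (1,3) (2,5) (6,0) (3,4) (5,2)
row 6: (1,1) (0,4) (6,6) (3,2) (5,3) (4,5) (2,0)
Orthogonality requires all 49 pairs distinct.
But the pair (3,4) repeats: cell (0,6) has L1 = 3, L2 = 4, and cell (2,0) has L1 = 3, L2 = 4.
A repeated pair means some other pair never occurs (only 21 distinct pairs out of 49), so the squares are not orthogonal.
Conclusion: NO.

NO


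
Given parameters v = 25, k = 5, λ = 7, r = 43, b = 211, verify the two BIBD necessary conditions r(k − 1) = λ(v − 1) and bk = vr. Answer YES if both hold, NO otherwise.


Condition (i): r(k − 1) = 43·4 = 172; λ(v − 1) = 7·24 = 168. Match? NO.
Condition (ii): bk = 211·5 = 1055; vr = 25·43 = 1075. Match? NO.
Both conditions hold? NO.

NO


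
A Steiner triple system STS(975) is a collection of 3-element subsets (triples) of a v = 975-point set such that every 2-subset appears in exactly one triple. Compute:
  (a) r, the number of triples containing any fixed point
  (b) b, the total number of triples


An STS(v) is a 2-(v, 3, 1) BIBD: block size k = 3, λ = 1.
Replication: r(k − 1) = λ(v − 1) ⇒ r·2 = 975 − 1 = 974 ⇒ r = 487.
Block count: bk = vr ⇒ b·3 = 975·487 = 474825 ⇒ b = 158275.

r = 487, b = 158275.


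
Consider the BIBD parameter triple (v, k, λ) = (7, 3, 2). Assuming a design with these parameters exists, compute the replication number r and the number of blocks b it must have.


Any 2-(v, k, λ) BIBD satisfies two necessary conditions:
  (i)  Each point sits in r blocks, and counting incidences through any fixed point gives r(k − 1) = λ(v − 1), so r = λ(v − 1)/(k − 1).
  (ii) Total incidences bk = vr, so b = vr/k.
Step 1: r = λ(v − 1)/(k − 1) = 2·(7 − 1)/(3 − 1) = 2·6/2 = 12/2 = 6.
Step 2: b = vr/k = 7·6/3 = 42/3 = 14.
Check integrality: r = 6 ∈ Z ✓, b = 14 ∈ Z ✓.
(These identities are necessary conditions: they determine r and b for any design with these parameters, but do not by themselves prove that one exists.)

r = 6, b = 14.


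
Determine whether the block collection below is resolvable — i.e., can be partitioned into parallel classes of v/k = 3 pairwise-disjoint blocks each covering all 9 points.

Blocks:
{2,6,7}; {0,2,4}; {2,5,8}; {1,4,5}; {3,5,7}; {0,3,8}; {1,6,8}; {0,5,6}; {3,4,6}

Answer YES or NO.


v = 9, block size k = 3, number of blocks = 9.
For resolvability, blocks must partition into parallel classes of size v/k = 3.
Total blocks must therefore be a multiple of 3: 9 = 3·3 + 0 ⇒ divisible ✓.
Consider block {2,5,8}. The only other block(s) in the collection disjoint from it are {3,4,6} — just 1 block(s). Any parallel class containing {2,5,8} would need 2 other blocks each disjoint from it, so no parallel class of size 3 can contain {2,5,8}.
Since every block must belong to some parallel class in a resolution, the collection cannot be partitioned into parallel classes.
Resolvable? NO.

NO


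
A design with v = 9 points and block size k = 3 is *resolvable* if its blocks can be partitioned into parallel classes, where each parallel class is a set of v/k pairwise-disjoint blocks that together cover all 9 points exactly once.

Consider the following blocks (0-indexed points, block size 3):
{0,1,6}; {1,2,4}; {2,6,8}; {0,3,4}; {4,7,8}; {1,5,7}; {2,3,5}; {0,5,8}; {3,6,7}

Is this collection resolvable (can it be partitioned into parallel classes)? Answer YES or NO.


v = 9, block size k = 3, number of blocks = 9.
For resolvability, blocks must partition into parallel classes of size v/k = 3.
Total blocks must therefore be a multiple of 3: 9 = 3·3 + 0 ⇒ divisible ✓.
Greedy packing gives 3 candidate class(es). Each should be a full parallel class (size 3, covers all 9 points).
  Class 1 (3 blocks): {0,1,6}; {4,7,8}; {2,3,5}. Points covered: [0, 1, 2, 3, 4, 5, 6, 7, 8].
  Class 2 (3 blocks): {1,2,4}; {0,5,8}; {3,6,7}. Points covered: [0, 1, 2, 3, 4, 5, 6, 7, 8].
  Class 3 (3 blocks): {2,6,8}; {0,3,4}; {1,5,7}. Points covered: [0, 1, 2, 3, 4, 5, 6, 7, 8].
All classes full (size 3)? YES. All classes cover every point? YES.
Resolvable? YES.

YES


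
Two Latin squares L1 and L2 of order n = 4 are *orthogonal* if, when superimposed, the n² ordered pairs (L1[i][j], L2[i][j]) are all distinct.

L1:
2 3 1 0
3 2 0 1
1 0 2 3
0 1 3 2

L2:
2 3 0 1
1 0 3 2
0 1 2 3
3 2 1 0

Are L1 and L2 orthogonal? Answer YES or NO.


Form the n² = 16 superimposed pairs (L1[i][j], L2[i][j]), row by row (rows and columns indexed from 0):
row 0: (2,2) (3,3) (1,0) (0,1)
row 1: (3,1) (2,0) (0,3) (1,2)
row 2: (1,0) (0,1) (2,2) (3,3)
row 3: (0,3) (1,2) (3,1) (2,0)
Orthogonality requires all 16 pairs distinct.
But the pair (1,0) repeats: cell (0,2) has L1 = 1, L2 = 0, and cell (2,0) has L1 = 1, L2 = 0.
A repeated pair means some other pair never occurs (only 8 distinct pairs out of 16), so the squares are not orthogonal.
Conclusion: NO.

NO


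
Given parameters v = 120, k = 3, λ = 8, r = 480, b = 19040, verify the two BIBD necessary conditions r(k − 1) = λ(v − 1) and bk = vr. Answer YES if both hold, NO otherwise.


Condition (i): r(k − 1) = 480·2 = 960; λ(v − 1) = 8·119 = 952. Match? NO.
Condition (ii): bk = 19040·3 = 57120; vr = 120·480 = 57600. Match? NO.
Both conditions hold? NO.

NO


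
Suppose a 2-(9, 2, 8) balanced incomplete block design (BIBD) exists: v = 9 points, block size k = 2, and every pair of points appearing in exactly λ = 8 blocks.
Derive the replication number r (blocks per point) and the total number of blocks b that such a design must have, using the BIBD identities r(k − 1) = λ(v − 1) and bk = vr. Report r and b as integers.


Any 2-(v, k, λ) BIBD satisfies two necessary conditions:
  (i)  Each point sits in r blocks, and counting incidences through any fixed point gives r(k − 1) = λ(v − 1), so r = λ(v − 1)/(k − 1).
  (ii) Total incidences bk = vr, so b = vr/k.
Step 1: r = λ(v − 1)/(k − 1) = 8·(9 − 1)/(2 − 1) = 8·8/1 = 64/1 = 64.
Step 2: b = vr/k = 9·64/2 = 576/2 = 288.
Check integrality: r = 64 ∈ Z ✓, b = 288 ∈ Z ✓.
(These identities are necessary conditions: they determine r and b for any design with these parameters, but do not by themselves prove that one exists.)

r = 64, b = 288.


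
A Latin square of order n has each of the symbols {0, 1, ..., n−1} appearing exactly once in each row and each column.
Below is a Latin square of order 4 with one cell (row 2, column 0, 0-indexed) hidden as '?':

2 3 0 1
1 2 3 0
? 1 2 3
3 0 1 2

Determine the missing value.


Row 2 contains symbols [1, 2, 3] — missing [0].
Column 0 contains symbols [1, 2, 3] — missing [0].
The missing symbol must appear in both missing sets; intersection = [0].
Therefore the hidden value is 0.

Missing value = 0.


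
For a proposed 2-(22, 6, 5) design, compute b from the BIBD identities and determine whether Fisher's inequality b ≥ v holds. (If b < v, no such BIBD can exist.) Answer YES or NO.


r = λ(v − 1)/(k − 1) = 5·21/5 = 21.
b = vr/k = 22·21/6 = 77.
Fisher's inequality: b ≥ v ⇔ 77 ≥ 22? YES.

YES


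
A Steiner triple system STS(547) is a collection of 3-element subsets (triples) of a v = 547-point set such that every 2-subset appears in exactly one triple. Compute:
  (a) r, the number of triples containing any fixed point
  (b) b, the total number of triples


An STS(v) is a 2-(v, 3, 1) BIBD: block size k = 3, λ = 1.
Replication: r(k − 1) = λ(v − 1) ⇒ r·2 = 547 − 1 = 546 ⇒ r = 273.
Block count: bk = vr ⇒ b·3 = 547·273 = 149331 ⇒ b = 49777.

r = 273, b = 49777.


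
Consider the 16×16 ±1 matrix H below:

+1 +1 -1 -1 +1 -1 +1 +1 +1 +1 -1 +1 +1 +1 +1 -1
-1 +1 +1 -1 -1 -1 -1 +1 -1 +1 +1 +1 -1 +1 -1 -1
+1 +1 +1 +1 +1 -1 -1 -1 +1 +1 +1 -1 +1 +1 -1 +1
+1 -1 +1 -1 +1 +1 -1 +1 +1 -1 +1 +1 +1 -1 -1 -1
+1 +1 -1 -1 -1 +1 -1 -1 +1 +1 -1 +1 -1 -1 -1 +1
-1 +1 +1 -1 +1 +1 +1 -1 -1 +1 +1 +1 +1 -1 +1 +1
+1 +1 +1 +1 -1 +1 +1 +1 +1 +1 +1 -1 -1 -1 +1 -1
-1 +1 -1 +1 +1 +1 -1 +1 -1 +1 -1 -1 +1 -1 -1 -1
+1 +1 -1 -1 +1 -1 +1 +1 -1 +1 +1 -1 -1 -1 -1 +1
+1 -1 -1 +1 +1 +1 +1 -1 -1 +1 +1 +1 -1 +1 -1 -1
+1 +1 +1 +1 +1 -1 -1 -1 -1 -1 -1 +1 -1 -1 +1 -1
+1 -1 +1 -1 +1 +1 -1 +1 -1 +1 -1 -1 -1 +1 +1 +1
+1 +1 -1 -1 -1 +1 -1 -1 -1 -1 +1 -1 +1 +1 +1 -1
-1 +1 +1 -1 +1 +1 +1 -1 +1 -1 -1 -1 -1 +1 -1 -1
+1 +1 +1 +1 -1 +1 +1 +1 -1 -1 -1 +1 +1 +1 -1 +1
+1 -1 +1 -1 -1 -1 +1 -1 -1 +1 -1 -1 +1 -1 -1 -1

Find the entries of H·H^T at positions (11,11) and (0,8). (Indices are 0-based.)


Row 0 of H: [1, 1, -1, -1, 1, -1, 1, 1, 1, 1, -1, 1, 1, 1, 1, -1].
Row 8 of H: [1, 1, -1, -1, 1, -1, 1, 1, -1, 1, 1, -1, -1, -1, -1, 1].
Row 11 of H: [1, -1, 1, -1, 1, 1, -1, 1, -1, 1, -1, -1, -1, 1, 1, 1].
(H·H^T)[11][11] = Σ_j H[11][j]·H[11][j] = (1)² + (-1)² + (1)² + (-1)² + (1)² + (1)² + (-1)² + (1)² + (-1)² + (1)² + (-1)² + (-1)² + (-1)² + (1)² + (1)² + (1)² = 1 + 1 + 1 + 1 + 1 + 1 + 1 + 1 + 1 + 1 + 1 + 1 + 1 + 1 + 1 + 1 = 16.
(H·H^T)[0][8] = Σ_j H[0][j]·H[8][j] = (1)·(1) + (1)·(1) + (-1)·(-1) + (-1)·(-1) + (1)·(1) + (-1)·(-1) + (1)·(1) + (1)·(1) + (1)·(-1) + (1)·(1) + (-1)·(1) + (1)·(-1) + (1)·(-1) + (1)·(-1) + (1)·(-1) + (-1)·(1) = 1 + 1 + 1 + 1 + 1 + 1 + 1 + 1 + -1 + 1 + -1 + -1 + -1 + -1 + -1 + -1 = 2.
Rows 0 and 8 are not orthogonal (dot product = 2 ≠ 0), so H is not a Hadamard matrix.

(11,11) entry = 16; (0,8) entry = 2.


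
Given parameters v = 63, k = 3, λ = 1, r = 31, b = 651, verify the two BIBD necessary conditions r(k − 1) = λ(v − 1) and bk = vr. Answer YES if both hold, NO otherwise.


Condition (i): r(k − 1) = 31·2 = 62; λ(v − 1) = 1·62 = 62. Match? YES.
Condition (ii): bk = 651·3 = 1953; vr = 63·31 = 1953. Match? YES.
Both conditions hold? YES.

YES


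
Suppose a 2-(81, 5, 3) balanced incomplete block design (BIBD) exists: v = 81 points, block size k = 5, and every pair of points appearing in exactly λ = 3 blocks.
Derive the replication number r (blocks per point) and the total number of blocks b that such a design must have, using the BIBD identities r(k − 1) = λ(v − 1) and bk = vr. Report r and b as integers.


Any 2-(v, k, λ) BIBD satisfies two necessary conditions:
  (i)  Each point sits in r blocks, and counting incidences through any fixed point gives r(k − 1) = λ(v − 1), so r = λ(v − 1)/(k − 1).
  (ii) Total incidences bk = vr, so b = vr/k.
Step 1: r = λ(v − 1)/(k − 1) = 3·(81 − 1)/(5 − 1) = 3·80/4 = 240/4 = 60.
Step 2: b = vr/k = 81·60/5 = 4860/5 = 972.
Check integrality: r = 60 ∈ Z ✓, b = 972 ∈ Z ✓.
(These identities are necessary conditions: they determine r and b for any design with these parameters, but do not by themselves prove that one exists.)

r = 60, b = 972.


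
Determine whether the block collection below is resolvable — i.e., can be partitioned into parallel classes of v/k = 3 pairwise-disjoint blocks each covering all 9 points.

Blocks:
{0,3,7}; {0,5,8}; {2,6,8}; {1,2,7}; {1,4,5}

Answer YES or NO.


v = 9, block size k = 3, number of blocks = 5.
For resolvability, blocks must partition into parallel classes of size v/k = 3.
Total blocks must therefore be a multiple of 3: 5 = 3·1 + 2 ⇒ not divisible ✗.
Resolvable? NO.

NO


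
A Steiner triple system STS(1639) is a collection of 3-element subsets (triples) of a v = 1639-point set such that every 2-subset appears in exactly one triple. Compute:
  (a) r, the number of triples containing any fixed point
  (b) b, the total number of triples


An STS(v) is a 2-(v, 3, 1) BIBD: block size k = 3, λ = 1.
Replication: r(k − 1) = λ(v − 1) ⇒ r·2 = 1639 − 1 = 1638 ⇒ r = 819.
Block count: b = v(v − 1)/6 = 1639·1638/6 = 2684682/6 = 447447.
(Check via bk = vr: 447447·3 = 1342341 = 1639·819 = 1342341 ✓.)

r = 819, b = 447447.


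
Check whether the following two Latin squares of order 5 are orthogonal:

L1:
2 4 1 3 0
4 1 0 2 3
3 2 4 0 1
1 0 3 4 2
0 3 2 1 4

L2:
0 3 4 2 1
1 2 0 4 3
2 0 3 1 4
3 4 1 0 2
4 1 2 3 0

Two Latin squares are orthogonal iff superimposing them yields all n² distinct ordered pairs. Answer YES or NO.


Form the n² = 25 superimposed pairs (L1[i][j], L2[i][j]), row by row (rows and columns indexed from 0):
row 0: (2,0) (4,3) (1,4) (3,2) (0,1)
row 1: (4,1) (1,2) (0,0) (2,4) (3,3)
row 2: (3,2) (2,0) (4,3) (0,1) (1,4)
row 3: (1,3) (0,4) (3,1) (4,0) (2,2)
row 4: (0,4) (3,1) (2,2) (1,3) (4,0)
Orthogonality requires all 25 pairs distinct.
But the pair (3,2) repeats: cell (0,3) has L1 = 3, L2 = 2, and cell (2,0) has L1 = 3, L2 = 2.
A repeated pair means some other pair never occurs (only 15 distinct pairs out of 25), so the squares are not orthogonal.
Conclusion: NO.

NO


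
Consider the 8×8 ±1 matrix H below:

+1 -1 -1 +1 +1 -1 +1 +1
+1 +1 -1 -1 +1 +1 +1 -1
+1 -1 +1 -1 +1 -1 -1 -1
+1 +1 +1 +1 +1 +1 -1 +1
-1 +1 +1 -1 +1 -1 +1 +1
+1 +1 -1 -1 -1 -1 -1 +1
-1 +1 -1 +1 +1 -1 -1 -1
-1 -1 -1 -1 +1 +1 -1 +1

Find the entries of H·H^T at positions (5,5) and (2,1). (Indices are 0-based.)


Row 1 of H: [1, 1, -1, -1, 1, 1, 1, -1].
Row 2 of H: [1, -1, 1, -1, 1, -1, -1, -1].
Row 5 of H: [1, 1, -1, -1, -1, -1, -1, 1].
(H·H^T)[5][5] = Σ_j H[5][j]·H[5][j] = (1)² + (1)² + (-1)² + (-1)² + (-1)² + (-1)² + (-1)² + (1)² = 1 + 1 + 1 + 1 + 1 + 1 + 1 + 1 = 8.
(H·H^T)[2][1] = Σ_j H[2][j]·H[1][j] = (1)·(1) + (-1)·(1) + (1)·(-1) + (-1)·(-1) + (1)·(1) + (-1)·(1) + (-1)·(1) + (-1)·(-1) = 1 + -1 + -1 + 1 + 1 + -1 + -1 + 1 = 0.
So rows 2 and 1 are orthogonal; the diagonal entry equals n = 8.

(5,5) entry = 8; (2,1) entry = 0.


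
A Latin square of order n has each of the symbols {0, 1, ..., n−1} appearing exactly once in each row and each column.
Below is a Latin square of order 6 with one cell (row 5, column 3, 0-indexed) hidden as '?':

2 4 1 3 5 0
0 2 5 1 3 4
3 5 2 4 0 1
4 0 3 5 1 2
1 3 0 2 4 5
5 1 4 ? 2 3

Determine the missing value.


Row 5 contains symbols [1, 2, 3, 4, 5] — missing [0].
Column 3 contains symbols [1, 2, 3, 4, 5] — missing [0].
The missing symbol must appear in both missing sets; intersection = [0].
Therefore the hidden value is 0.

Missing value = 0.


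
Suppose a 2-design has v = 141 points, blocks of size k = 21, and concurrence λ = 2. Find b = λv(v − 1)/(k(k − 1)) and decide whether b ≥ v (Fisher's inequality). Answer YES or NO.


b = λv(v − 1)/(k(k − 1)) = 2·141·140/(21·20) = 39480/420 = 94.
Compare with v = 141: b < v, so Fisher's inequality fails.

NO


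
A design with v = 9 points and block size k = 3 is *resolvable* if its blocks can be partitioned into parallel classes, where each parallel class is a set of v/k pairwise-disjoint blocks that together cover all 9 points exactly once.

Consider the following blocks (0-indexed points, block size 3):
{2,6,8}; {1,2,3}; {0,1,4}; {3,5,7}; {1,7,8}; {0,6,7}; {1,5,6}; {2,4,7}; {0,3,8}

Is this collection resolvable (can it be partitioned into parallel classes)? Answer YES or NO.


v = 9, block size k = 3, number of blocks = 9.
For resolvability, blocks must partition into parallel classes of size v/k = 3.
Total blocks must therefore be a multiple of 3: 9 = 3·3 + 0 ⇒ divisible ✓.
Consider block {1,2,3}. The only other block(s) in the collection disjoint from it are {0,6,7} — just 1 block(s). Any parallel class containing {1,2,3} would need 2 other blocks each disjoint from it, so no parallel class of size 3 can contain {1,2,3}.
Since every block must belong to some parallel class in a resolution, the collection cannot be partitioned into parallel classes.
Resolvable? NO.

NO


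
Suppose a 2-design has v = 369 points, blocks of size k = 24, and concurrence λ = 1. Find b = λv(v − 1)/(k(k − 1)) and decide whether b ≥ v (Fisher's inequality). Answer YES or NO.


r = λ(v − 1)/(k − 1) = 1·368/23 = 16.
b = vr/k = 369·16/24 = 246.
Fisher's inequality: b ≥ v ⇔ 246 ≥ 369? NO.

NO


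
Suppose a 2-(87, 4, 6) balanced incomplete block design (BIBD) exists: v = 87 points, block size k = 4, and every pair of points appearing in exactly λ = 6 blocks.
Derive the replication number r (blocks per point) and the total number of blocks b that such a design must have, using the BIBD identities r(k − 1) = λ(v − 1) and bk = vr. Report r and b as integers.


Any 2-(v, k, λ) BIBD satisfies two necessary conditions:
  (i)  Each point sits in r blocks, and counting incidences through any fixed point gives r(k − 1) = λ(v − 1), so r = λ(v − 1)/(k − 1).
  (ii) Total incidences bk = vr, so b = vr/k.
Step 1: r = λ(v − 1)/(k − 1) = 6·(87 − 1)/(4 − 1) = 6·86/3 = 516/3 = 172.
Step 2: b = vr/k = 87·172/4 = 14964/4 = 3741.
Check integrality: r = 172 ∈ Z ✓, b = 3741 ∈ Z ✓.
(These identities are necessary conditions: they determine r and b for any design with these parameters, but do not by themselves prove that one exists.)

r = 172, b = 3741.


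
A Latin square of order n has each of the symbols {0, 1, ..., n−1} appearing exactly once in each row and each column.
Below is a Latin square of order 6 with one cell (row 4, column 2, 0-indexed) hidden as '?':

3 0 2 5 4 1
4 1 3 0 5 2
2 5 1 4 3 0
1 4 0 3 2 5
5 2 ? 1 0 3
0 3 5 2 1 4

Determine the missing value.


Row 4 contains symbols [0, 1, 2, 3, 5] — missing [4].
Column 2 contains symbols [0, 1, 2, 3, 5] — missing [4].
The missing symbol must appear in both missing sets; intersection = [4].
Therefore the hidden value is 4.

Missing value = 4.


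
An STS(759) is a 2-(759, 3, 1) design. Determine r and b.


An STS(v) is a 2-(v, 3, 1) BIBD: block size k = 3, λ = 1.
Replication: r(k − 1) = λ(v − 1) ⇒ r·2 = 759 − 1 = 758 ⇒ r = 379.
Block count: bk = vr ⇒ b·3 = 759·379 = 287661 ⇒ b = 95887.

r = 379, b = 95887.


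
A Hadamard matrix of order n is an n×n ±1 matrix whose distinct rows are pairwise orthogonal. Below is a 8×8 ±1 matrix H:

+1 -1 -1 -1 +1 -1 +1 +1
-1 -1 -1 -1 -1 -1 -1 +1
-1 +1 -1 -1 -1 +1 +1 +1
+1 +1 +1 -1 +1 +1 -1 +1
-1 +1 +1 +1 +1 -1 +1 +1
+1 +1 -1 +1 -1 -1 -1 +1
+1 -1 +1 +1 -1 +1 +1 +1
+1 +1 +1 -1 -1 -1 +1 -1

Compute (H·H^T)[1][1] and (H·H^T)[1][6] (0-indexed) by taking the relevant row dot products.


Row 1 of H: [-1, -1, -1, -1, -1, -1, -1, 1].
Row 6 of H: [1, -1, 1, 1, -1, 1, 1, 1].
(H·H^T)[1][1] = Σ_j H[1][j]·H[1][j] = (-1)² + (-1)² + (-1)² + (-1)² + (-1)² + (-1)² + (-1)² + (1)² = 1 + 1 + 1 + 1 + 1 + 1 + 1 + 1 = 8.
(H·H^T)[1][6] = Σ_j H[1][j]·H[6][j] = (-1)·(1) + (-1)·(-1) + (-1)·(1) + (-1)·(1) + (-1)·(-1) + (-1)·(1) + (-1)·(1) + (1)·(1) = -1 + 1 + -1 + -1 + 1 + -1 + -1 + 1 = -2.
Rows 1 and 6 are not orthogonal (dot product = -2 ≠ 0), so H is not a Hadamard matrix.

(1,1) entry = 8; (1,6) entry = -2.
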